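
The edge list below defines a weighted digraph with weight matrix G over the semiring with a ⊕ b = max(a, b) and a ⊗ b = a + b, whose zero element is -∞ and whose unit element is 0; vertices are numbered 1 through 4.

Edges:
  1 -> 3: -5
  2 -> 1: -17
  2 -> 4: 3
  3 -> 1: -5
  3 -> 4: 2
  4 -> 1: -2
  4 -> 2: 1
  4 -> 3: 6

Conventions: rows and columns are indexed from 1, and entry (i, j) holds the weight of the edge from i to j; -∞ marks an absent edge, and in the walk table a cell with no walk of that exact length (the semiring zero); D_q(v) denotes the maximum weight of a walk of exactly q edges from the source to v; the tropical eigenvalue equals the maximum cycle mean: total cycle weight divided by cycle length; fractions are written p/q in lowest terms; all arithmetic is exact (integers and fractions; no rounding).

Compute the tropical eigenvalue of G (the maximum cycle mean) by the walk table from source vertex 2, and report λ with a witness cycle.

q=0: [-∞, 0, -∞, -∞]
q=1: [-17, -∞, -∞, 3]
q=2: [1, 4, 9, -∞]
q=3: [4, -∞, -4, 11]
q=4: [9, 12, 17, -2]
Optimal cycle mean attained by: cycle 3->4->3, total 2 + 6, length 2.
Answer: λ = 4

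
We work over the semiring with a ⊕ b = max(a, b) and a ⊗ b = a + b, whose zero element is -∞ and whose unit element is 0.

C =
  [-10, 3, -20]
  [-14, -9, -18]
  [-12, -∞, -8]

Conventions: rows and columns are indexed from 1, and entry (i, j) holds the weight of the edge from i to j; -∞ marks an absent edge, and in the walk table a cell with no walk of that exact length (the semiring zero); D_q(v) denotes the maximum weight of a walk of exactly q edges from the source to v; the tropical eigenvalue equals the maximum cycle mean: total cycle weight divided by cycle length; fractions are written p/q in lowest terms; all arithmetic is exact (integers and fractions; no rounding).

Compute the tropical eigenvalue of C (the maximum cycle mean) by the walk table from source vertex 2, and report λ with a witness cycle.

q=0: [-∞, 0, -∞]
q=1: [-14, -9, -18]
q=2: [-23, -11, -26]
q=3: [-25, -20, -29]
Optimal cycle mean attained by: cycle 1->2->1, total 3 + (-14), length 2.
Answer: λ = -11/2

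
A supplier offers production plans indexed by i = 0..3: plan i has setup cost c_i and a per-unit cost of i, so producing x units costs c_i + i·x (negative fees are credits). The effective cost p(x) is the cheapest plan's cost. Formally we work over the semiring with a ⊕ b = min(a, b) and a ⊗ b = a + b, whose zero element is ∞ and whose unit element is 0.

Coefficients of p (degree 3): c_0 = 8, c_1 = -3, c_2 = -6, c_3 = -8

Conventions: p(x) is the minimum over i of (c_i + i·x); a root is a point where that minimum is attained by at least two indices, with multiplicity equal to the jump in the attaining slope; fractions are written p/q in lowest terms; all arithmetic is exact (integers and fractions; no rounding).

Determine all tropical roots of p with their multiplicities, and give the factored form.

hull edge (i=0, c=8) to (i=1, c=-3): slope -11, span 1
hull edge (i=1, c=-3) to (i=2, c=-6): slope -3, span 1
hull edge (i=2, c=-6) to (i=3, c=-8): slope -2, span 1
Factored form: p(x) = -8 ⊗ (x ⊕ 2) ⊗ (x ⊕ 3) ⊗ (x ⊕ 11)
Answer: roots = 2 (mult 1), 3 (mult 1), 11 (mult 1)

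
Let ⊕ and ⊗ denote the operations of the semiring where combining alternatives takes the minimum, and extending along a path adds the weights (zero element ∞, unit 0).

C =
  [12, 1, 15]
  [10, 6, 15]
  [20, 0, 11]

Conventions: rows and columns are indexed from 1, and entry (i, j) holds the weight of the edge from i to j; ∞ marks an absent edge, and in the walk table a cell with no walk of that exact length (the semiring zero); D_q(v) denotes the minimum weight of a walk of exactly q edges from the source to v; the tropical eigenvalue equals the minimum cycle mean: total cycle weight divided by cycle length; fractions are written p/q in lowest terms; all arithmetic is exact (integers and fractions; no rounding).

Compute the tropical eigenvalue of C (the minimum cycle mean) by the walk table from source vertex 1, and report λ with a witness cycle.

q=0: [0, ∞, ∞]
q=1: [12, 1, 15]
q=2: [11, 7, 16]
q=3: [17, 12, 22]
Optimal cycle mean attained by: cycle 1->2->1, total 1 + 10, length 2.
Answer: λ = 11/2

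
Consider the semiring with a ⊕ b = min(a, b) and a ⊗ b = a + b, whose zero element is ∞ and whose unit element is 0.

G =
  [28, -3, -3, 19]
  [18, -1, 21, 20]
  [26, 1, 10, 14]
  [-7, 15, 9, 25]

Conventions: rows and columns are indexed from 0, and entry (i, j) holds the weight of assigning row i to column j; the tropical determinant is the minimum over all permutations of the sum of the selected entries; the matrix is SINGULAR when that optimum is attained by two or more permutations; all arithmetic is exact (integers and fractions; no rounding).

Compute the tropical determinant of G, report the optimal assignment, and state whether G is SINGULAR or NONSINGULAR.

σ = (0, 1, 2, 3): 28 + (-1) + 10 + 25 = 62
σ = (0, 1, 3, 2): 28 + (-1) + 14 + 9 = 50
σ = (0, 2, 1, 3): 28 + 21 + 1 + 25 = 75
σ = (0, 2, 3, 1): 28 + 21 + 14 + 15 = 78
σ = (0, 3, 1, 2): 28 + 20 + 1 + 9 = 58
σ = (0, 3, 2, 1): 28 + 20 + 10 + 15 = 73
σ = (1, 0, 2, 3): (-3) + 18 + 10 + 25 = 50
σ = (1, 0, 3, 2): (-3) + 18 + 14 + 9 = 38
σ = (1, 2, 0, 3): (-3) + 21 + 26 + 25 = 69
σ = (1, 2, 3, 0): (-3) + 21 + 14 + (-7) = 25
σ = (1, 3, 0, 2): (-3) + 20 + 26 + 9 = 52
σ = (1, 3, 2, 0): (-3) + 20 + 10 + (-7) = 20
σ = (2, 0, 1, 3): (-3) + 18 + 1 + 25 = 41
σ = (2, 0, 3, 1): (-3) + 18 + 14 + 15 = 44
σ = (2, 1, 0, 3): (-3) + (-1) + 26 + 25 = 47
σ = (2, 1, 3, 0): (-3) + (-1) + 14 + (-7) = 3
σ = (2, 3, 0, 1): (-3) + 20 + 26 + 15 = 58
σ = (2, 3, 1, 0): (-3) + 20 + 1 + (-7) = 11
σ = (3, 0, 1, 2): 19 + 18 + 1 + 9 = 47
σ = (3, 0, 2, 1): 19 + 18 + 10 + 15 = 62
σ = (3, 1, 0, 2): 19 + (-1) + 26 + 9 = 53
σ = (3, 1, 2, 0): 19 + (-1) + 10 + (-7) = 21
σ = (3, 2, 0, 1): 19 + 21 + 26 + 15 = 81
σ = (3, 2, 1, 0): 19 + 21 + 1 + (-7) = 34
Optimal value attained by: σ = (2, 1, 3, 0).
Answer: det⊕(G) = 3; verdict: NONSINGULAR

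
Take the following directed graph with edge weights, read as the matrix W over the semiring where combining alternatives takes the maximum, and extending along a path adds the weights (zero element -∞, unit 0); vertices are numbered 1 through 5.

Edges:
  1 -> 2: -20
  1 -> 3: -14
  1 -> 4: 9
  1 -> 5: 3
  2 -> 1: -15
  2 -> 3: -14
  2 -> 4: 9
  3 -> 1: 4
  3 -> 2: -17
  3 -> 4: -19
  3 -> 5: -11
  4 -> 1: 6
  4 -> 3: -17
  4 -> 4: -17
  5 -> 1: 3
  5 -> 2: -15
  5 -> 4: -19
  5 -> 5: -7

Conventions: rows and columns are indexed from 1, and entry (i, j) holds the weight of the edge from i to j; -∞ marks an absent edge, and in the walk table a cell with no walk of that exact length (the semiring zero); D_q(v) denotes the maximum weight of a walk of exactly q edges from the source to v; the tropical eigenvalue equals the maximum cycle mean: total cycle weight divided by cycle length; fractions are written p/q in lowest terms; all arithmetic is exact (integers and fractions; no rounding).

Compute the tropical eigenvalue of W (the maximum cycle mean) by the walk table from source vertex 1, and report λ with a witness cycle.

q=0: [0, -∞, -∞, -∞, -∞]
q=1: [-∞, -20, -14, 9, 3]
q=2: [15, -12, -8, -8, -4]
q=3: [-1, -5, 1, 24, 18]
q=4: [30, 3, 7, 8, 11]
q=5: [14, 10, 16, 39, 33]
Optimal cycle mean attained by: cycle 1->4->1, total 9 + 6, length 2.
Answer: λ = 15/2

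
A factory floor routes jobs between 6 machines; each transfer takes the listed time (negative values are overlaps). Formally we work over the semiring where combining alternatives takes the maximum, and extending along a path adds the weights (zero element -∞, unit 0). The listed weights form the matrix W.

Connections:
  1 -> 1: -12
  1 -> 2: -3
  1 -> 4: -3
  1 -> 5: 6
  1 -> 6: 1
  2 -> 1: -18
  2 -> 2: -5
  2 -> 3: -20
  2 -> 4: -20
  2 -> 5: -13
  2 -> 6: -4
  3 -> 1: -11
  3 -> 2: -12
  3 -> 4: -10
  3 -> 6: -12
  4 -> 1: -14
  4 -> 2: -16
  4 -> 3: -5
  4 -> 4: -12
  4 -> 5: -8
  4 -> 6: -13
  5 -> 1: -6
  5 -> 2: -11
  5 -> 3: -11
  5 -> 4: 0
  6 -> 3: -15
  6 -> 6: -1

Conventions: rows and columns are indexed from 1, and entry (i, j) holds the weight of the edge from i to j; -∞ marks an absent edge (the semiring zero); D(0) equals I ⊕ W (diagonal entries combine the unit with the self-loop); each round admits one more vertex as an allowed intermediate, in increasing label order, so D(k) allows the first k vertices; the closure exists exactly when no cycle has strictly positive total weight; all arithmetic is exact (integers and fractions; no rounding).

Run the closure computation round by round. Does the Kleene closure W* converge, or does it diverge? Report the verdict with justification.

D(0):
  [0, -3, -∞, -3, 6, 1]
  [-18, 0, -20, -20, -13, -4]
  [-11, -12, 0, -10, -∞, -12]
  [-14, -16, -5, 0, -8, -13]
  [-6, -11, -11, 0, 0, -∞]
  [-∞, -∞, -15, -∞, -∞, 0]
D(1):
  [0, -3, -∞, -3, 6, 1]
  [-18, 0, -20, -20, -12, -4]
  [-11, -12, 0, -10, -5, -10]
  [-14, -16, -5, 0, -8, -13]
  [-6, -9, -11, 0, 0, -5]
  [-∞, -∞, -15, -∞, -∞, 0]
D(2):
  [0, -3, -23, -3, 6, 1]
  [-18, 0, -20, -20, -12, -4]
  [-11, -12, 0, -10, -5, -10]
  [-14, -16, -5, 0, -8, -13]
  [-6, -9, -11, 0, 0, -5]
  [-∞, -∞, -15, -∞, -∞, 0]
D(3):
  [0, -3, -23, -3, 6, 1]
  [-18, 0, -20, -20, -12, -4]
  [-11, -12, 0, -10, -5, -10]
  [-14, -16, -5, 0, -8, -13]
  [-6, -9, -11, 0, 0, -5]
  [-26, -27, -15, -25, -20, 0]
D(4):
  [0, -3, -8, -3, 6, 1]
  [-18, 0, -20, -20, -12, -4]
  [-11, -12, 0, -10, -5, -10]
  [-14, -16, -5, 0, -8, -13]
  [-6, -9, -5, 0, 0, -5]
  [-26, -27, -15, -25, -20, 0]
D(5):
  [0, -3, 1, 6, 6, 1]
  [-18, 0, -17, -12, -12, -4]
  [-11, -12, 0, -5, -5, -10]
  [-14, -16, -5, 0, -8, -13]
  [-6, -9, -5, 0, 0, -5]
  [-26, -27, -15, -20, -20, 0]
D(6):
  [0, -3, 1, 6, 6, 1]
  [-18, 0, -17, -12, -12, -4]
  [-11, -12, 0, -5, -5, -10]
  [-14, -16, -5, 0, -8, -13]
  [-6, -9, -5, 0, 0, -5]
  [-26, -27, -15, -20, -20, 0]
Key observation: every diagonal entry stays at the unit through all rounds, so no improving cycle exists.
Answer: CONVERGES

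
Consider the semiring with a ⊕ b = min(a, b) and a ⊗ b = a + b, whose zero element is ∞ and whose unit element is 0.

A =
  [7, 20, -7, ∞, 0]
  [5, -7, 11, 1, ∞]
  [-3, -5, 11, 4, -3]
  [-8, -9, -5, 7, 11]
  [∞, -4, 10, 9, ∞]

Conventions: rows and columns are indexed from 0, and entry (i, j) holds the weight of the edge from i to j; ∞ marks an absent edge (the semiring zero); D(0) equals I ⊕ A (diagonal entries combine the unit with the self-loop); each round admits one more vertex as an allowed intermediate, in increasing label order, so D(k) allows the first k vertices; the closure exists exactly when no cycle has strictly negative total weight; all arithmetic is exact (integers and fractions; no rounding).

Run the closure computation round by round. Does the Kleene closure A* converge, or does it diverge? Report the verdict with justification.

Detection: at round 0, diagonal entry (1, 1) turns strictly negative.
Key observation: the cycle 1->1 has total weight (-7), which is strictly negative.
Answer: DIVERGES — negative cycle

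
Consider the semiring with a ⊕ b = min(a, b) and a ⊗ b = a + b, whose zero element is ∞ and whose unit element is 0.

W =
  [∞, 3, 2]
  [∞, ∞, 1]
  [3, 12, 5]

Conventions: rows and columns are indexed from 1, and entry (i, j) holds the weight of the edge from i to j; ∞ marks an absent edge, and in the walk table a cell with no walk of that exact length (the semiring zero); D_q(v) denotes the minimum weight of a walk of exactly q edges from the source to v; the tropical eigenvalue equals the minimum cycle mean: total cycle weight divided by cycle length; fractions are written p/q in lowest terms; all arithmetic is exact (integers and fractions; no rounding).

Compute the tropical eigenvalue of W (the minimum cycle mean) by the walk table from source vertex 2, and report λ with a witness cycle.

q=0: [∞, 0, ∞]
q=1: [∞, ∞, 1]
q=2: [4, 13, 6]
q=3: [9, 7, 6]
Optimal cycle mean attained by: cycle 1->2->3->1, total 3 + 1 + 3, length 3.
Answer: λ = 7/3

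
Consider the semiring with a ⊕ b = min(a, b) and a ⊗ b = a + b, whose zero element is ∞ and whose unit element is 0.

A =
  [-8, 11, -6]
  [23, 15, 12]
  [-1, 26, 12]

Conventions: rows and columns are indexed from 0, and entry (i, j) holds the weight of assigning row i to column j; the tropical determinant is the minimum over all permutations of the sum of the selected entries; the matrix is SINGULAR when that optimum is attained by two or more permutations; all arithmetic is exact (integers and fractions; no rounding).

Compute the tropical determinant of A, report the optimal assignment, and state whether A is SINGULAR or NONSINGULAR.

σ = (0, 1, 2): (-8) + 15 + 12 = 19
σ = (0, 2, 1): (-8) + 12 + 26 = 30
σ = (1, 0, 2): 11 + 23 + 12 = 46
σ = (1, 2, 0): 11 + 12 + (-1) = 22
σ = (2, 0, 1): (-6) + 23 + 26 = 43
σ = (2, 1, 0): (-6) + 15 + (-1) = 8
Optimal value attained by: σ = (2, 1, 0).
Answer: det⊕(A) = 8; verdict: NONSINGULAR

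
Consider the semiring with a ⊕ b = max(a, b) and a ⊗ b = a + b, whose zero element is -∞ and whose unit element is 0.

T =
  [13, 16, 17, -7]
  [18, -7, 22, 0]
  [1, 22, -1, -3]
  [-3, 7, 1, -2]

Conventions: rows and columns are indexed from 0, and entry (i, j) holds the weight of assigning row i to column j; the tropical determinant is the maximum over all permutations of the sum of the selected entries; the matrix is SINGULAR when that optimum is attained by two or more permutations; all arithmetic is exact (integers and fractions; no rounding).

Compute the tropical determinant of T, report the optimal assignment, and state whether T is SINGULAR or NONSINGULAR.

σ = (0, 1, 2, 3): 13 + (-7) + (-1) + (-2) = 3
σ = (0, 1, 3, 2): 13 + (-7) + (-3) + 1 = 4
σ = (0, 2, 1, 3): 13 + 22 + 22 + (-2) = 55
σ = (0, 2, 3, 1): 13 + 22 + (-3) + 7 = 39
σ = (0, 3, 1, 2): 13 + 0 + 22 + 1 = 36
σ = (0, 3, 2, 1): 13 + 0 + (-1) + 7 = 19
σ = (1, 0, 2, 3): 16 + 18 + (-1) + (-2) = 31
σ = (1, 0, 3, 2): 16 + 18 + (-3) + 1 = 32
σ = (1, 2, 0, 3): 16 + 22 + 1 + (-2) = 37
σ = (1, 2, 3, 0): 16 + 22 + (-3) + (-3) = 32
σ = (1, 3, 0, 2): 16 + 0 + 1 + 1 = 18
σ = (1, 3, 2, 0): 16 + 0 + (-1) + (-3) = 12
σ = (2, 0, 1, 3): 17 + 18 + 22 + (-2) = 55
σ = (2, 0, 3, 1): 17 + 18 + (-3) + 7 = 39
σ = (2, 1, 0, 3): 17 + (-7) + 1 + (-2) = 9
σ = (2, 1, 3, 0): 17 + (-7) + (-3) + (-3) = 4
σ = (2, 3, 0, 1): 17 + 0 + 1 + 7 = 25
σ = (2, 3, 1, 0): 17 + 0 + 22 + (-3) = 36
σ = (3, 0, 1, 2): (-7) + 18 + 22 + 1 = 34
σ = (3, 0, 2, 1): (-7) + 18 + (-1) + 7 = 17
σ = (3, 1, 0, 2): (-7) + (-7) + 1 + 1 = -12
σ = (3, 1, 2, 0): (-7) + (-7) + (-1) + (-3) = -18
σ = (3, 2, 0, 1): (-7) + 22 + 1 + 7 = 23
σ = (3, 2, 1, 0): (-7) + 22 + 22 + (-3) = 34
Optimal value attained by: σ = (0, 2, 1, 3).
Answer: det⊕(T) = 55; verdict: SINGULAR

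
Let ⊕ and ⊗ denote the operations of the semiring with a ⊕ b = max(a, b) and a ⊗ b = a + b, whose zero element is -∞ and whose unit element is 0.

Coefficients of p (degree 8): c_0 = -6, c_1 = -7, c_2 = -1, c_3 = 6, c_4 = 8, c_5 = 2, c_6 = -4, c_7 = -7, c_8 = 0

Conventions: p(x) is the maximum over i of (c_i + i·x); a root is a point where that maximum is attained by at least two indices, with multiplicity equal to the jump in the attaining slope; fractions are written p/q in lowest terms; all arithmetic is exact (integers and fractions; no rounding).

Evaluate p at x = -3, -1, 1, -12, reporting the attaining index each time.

p(-3) = max(-6+0·(-3)=-6, -7+1·(-3)=-10, -1+2·(-3)=-7, 6+3·(-3)=-3, 8+4·(-3)=-4, 2+5·(-3)=-13, -4+6·(-3)=-22, -7+7·(-3)=-28, 0+8·(-3)=-24) = -3 (attained by i=3)
p(-1) = max(-6+0·(-1)=-6, -7+1·(-1)=-8, -1+2·(-1)=-3, 6+3·(-1)=3, 8+4·(-1)=4, 2+5·(-1)=-3, -4+6·(-1)=-10, -7+7·(-1)=-14, 0+8·(-1)=-8) = 4 (attained by i=4)
p(1) = max(-6+0·1=-6, -7+1·1=-6, -1+2·1=1, 6+3·1=9, 8+4·1=12, 2+5·1=7, -4+6·1=2, -7+7·1=0, 0+8·1=8) = 12 (attained by i=4)
p(-12) = max(-6+0·(-12)=-6, -7+1·(-12)=-19, -1+2·(-12)=-25, 6+3·(-12)=-30, 8+4·(-12)=-40, 2+5·(-12)=-58, -4+6·(-12)=-76, -7+7·(-12)=-91, 0+8·(-12)=-96) = -6 (attained by i=0)
Answer: p(-3) = -3; p(-1) = 4; p(1) = 12; p(-12) = -6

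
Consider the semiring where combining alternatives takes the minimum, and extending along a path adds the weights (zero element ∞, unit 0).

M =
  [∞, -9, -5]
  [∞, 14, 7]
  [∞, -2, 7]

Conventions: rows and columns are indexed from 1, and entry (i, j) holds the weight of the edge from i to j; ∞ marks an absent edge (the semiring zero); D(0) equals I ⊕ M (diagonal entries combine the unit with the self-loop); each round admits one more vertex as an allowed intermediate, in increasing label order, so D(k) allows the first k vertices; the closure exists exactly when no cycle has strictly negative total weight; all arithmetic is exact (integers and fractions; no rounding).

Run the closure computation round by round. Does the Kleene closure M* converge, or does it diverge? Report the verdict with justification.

D(0):
  [0, -9, -5]
  [∞, 0, 7]
  [∞, -2, 0]
D(1):
  [0, -9, -5]
  [∞, 0, 7]
  [∞, -2, 0]
D(2):
  [0, -9, -5]
  [∞, 0, 7]
  [∞, -2, 0]
D(3):
  [0, -9, -5]
  [∞, 0, 7]
  [∞, -2, 0]
Key observation: every diagonal entry stays at the unit through all rounds, so no improving cycle exists.
Answer: CONVERGES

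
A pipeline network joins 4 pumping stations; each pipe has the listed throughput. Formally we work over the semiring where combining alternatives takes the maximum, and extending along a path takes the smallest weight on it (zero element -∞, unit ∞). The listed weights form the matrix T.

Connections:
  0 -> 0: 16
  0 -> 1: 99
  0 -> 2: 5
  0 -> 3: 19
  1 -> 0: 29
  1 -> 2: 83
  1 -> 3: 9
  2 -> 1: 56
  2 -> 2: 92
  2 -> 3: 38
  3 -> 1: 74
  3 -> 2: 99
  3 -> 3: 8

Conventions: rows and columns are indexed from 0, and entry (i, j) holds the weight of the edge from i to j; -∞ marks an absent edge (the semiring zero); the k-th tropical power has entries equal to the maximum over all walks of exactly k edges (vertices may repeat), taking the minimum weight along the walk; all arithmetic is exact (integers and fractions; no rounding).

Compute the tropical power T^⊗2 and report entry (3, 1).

T^⊗2:
  [29, 19, 83, 16]
  [16, 56, 83, 38]
  [29, 56, 92, 38]
  [29, 56, 92, 38]
Key observation: the optimum is the walk 3->2->1, with weight 99 min 56 = 56.
Optimal value attained by: walk 3->2->1.
Answer: (T^⊗2)[3][1] = 56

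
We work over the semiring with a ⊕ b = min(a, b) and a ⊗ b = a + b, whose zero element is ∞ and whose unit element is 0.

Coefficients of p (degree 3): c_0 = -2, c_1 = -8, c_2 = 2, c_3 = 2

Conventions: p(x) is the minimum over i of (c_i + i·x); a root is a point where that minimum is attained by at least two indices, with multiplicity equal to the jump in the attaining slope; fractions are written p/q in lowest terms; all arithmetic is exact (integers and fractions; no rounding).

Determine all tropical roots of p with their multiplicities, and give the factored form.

hull edge (i=0, c=-2) to (i=1, c=-8): slope -6, span 1
hull edge (i=1, c=-8) to (i=3, c=2): slope 5, span 2
Factored form: p(x) = 2 ⊗ (x ⊕ (-5)) ⊗ (x ⊕ (-5)) ⊗ (x ⊕ 6)
Answer: roots = -5 (mult 2), 6 (mult 1)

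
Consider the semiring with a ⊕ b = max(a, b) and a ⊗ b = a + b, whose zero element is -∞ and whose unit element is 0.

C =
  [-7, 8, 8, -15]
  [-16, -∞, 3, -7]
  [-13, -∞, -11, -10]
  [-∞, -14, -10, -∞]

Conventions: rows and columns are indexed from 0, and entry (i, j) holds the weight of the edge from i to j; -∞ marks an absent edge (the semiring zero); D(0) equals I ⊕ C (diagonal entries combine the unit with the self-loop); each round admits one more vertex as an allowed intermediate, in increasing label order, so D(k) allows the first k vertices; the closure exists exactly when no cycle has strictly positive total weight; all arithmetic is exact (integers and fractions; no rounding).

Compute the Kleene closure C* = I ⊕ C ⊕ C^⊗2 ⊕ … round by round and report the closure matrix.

D(0):
  [0, 8, 8, -15]
  [-16, 0, 3, -7]
  [-13, -∞, 0, -10]
  [-∞, -14, -10, 0]
D(1):
  [0, 8, 8, -15]
  [-16, 0, 3, -7]
  [-13, -5, 0, -10]
  [-∞, -14, -10, 0]
D(2):
  [0, 8, 11, 1]
  [-16, 0, 3, -7]
  [-13, -5, 0, -10]
  [-30, -14, -10, 0]
D(3):
  [0, 8, 11, 1]
  [-10, 0, 3, -7]
  [-13, -5, 0, -10]
  [-23, -14, -10, 0]
D(4):
  [0, 8, 11, 1]
  [-10, 0, 3, -7]
  [-13, -5, 0, -10]
  [-23, -14, -10, 0]
Answer: C* = [[0, 8, 11, 1], [-10, 0, 3, -7], [-13, -5, 0, -10], [-23, -14, -10, 0]]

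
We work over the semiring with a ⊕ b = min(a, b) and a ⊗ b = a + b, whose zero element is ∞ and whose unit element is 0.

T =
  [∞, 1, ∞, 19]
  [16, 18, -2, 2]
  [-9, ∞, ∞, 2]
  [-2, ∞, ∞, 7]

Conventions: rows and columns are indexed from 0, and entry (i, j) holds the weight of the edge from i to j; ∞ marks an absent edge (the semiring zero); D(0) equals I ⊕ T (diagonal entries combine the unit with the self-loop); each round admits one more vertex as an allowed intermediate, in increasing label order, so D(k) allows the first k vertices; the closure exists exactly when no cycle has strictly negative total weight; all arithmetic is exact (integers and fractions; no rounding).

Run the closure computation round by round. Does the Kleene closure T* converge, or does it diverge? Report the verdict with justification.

D(0):
  [0, 1, ∞, 19]
  [16, 0, -2, 2]
  [-9, ∞, 0, 2]
  [-2, ∞, ∞, 0]
D(1):
  [0, 1, ∞, 19]
  [16, 0, -2, 2]
  [-9, -8, 0, 2]
  [-2, -1, ∞, 0]
Detection: at round 2, diagonal entry (2, 2) turns strictly negative.
Key observation: the cycle 2->0->1->2 has total weight (-9) + 1 + (-2), which is strictly negative.
Answer: DIVERGES — negative cycle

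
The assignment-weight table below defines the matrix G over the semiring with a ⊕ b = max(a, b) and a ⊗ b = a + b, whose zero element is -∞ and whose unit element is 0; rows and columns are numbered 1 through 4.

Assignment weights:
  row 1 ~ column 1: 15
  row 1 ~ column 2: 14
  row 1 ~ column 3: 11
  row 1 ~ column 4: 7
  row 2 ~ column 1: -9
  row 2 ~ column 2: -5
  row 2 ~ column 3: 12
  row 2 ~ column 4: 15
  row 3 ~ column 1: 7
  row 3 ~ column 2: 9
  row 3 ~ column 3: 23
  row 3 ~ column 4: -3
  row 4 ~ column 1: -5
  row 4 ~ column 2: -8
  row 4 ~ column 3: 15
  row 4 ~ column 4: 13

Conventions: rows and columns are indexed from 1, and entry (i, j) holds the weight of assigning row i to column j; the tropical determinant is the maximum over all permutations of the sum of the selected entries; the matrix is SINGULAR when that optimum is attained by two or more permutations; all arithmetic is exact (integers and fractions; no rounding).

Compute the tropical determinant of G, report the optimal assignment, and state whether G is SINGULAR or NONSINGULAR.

σ = (1, 2, 3, 4): 15 + (-5) + 23 + 13 = 46
σ = (1, 2, 4, 3): 15 + (-5) + (-3) + 15 = 22
σ = (1, 3, 2, 4): 15 + 12 + 9 + 13 = 49
σ = (1, 3, 4, 2): 15 + 12 + (-3) + (-8) = 16
σ = (1, 4, 2, 3): 15 + 15 + 9 + 15 = 54
σ = (1, 4, 3, 2): 15 + 15 + 23 + (-8) = 45
σ = (2, 1, 3, 4): 14 + (-9) + 23 + 13 = 41
σ = (2, 1, 4, 3): 14 + (-9) + (-3) + 15 = 17
σ = (2, 3, 1, 4): 14 + 12 + 7 + 13 = 46
σ = (2, 3, 4, 1): 14 + 12 + (-3) + (-5) = 18
σ = (2, 4, 1, 3): 14 + 15 + 7 + 15 = 51
σ = (2, 4, 3, 1): 14 + 15 + 23 + (-5) = 47
σ = (3, 1, 2, 4): 11 + (-9) + 9 + 13 = 24
σ = (3, 1, 4, 2): 11 + (-9) + (-3) + (-8) = -9
σ = (3, 2, 1, 4): 11 + (-5) + 7 + 13 = 26
σ = (3, 2, 4, 1): 11 + (-5) + (-3) + (-5) = -2
σ = (3, 4, 1, 2): 11 + 15 + 7 + (-8) = 25
σ = (3, 4, 2, 1): 11 + 15 + 9 + (-5) = 30
σ = (4, 1, 2, 3): 7 + (-9) + 9 + 15 = 22
σ = (4, 1, 3, 2): 7 + (-9) + 23 + (-8) = 13
σ = (4, 2, 1, 3): 7 + (-5) + 7 + 15 = 24
σ = (4, 2, 3, 1): 7 + (-5) + 23 + (-5) = 20
σ = (4, 3, 1, 2): 7 + 12 + 7 + (-8) = 18
σ = (4, 3, 2, 1): 7 + 12 + 9 + (-5) = 23
Optimal value attained by: σ = (1, 4, 2, 3).
Answer: det⊕(G) = 54; verdict: NONSINGULAR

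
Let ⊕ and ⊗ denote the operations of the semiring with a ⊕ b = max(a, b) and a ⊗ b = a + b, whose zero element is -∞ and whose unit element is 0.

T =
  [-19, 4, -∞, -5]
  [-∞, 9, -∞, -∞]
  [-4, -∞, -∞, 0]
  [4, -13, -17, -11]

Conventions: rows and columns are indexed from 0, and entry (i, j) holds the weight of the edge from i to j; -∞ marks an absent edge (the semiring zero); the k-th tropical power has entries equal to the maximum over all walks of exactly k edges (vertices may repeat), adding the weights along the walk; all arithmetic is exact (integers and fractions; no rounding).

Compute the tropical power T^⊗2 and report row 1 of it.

T^⊗2:
  [-1, 13, -22, -16]
  [-∞, 18, -∞, -∞]
  [4, 0, -17, -9]
  [-7, 8, -28, -1]
Answer: row 1 of T^⊗2 = [-∞, 18, -∞, -∞]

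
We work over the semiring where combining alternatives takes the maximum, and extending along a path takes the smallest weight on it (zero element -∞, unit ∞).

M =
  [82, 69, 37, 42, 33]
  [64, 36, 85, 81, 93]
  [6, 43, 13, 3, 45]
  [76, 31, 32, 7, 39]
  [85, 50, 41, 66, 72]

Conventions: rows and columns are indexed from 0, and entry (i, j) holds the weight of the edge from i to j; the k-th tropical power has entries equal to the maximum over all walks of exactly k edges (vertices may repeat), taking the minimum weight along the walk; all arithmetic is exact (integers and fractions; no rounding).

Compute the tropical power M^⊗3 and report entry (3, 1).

M^⊗2:
  [82, 69, 69, 69, 69]
  [85, 64, 41, 66, 72]
  [45, 45, 43, 45, 45]
  [76, 69, 39, 42, 39]
  [82, 69, 50, 66, 72]
M^⊗3:
  [82, 69, 69, 69, 69]
  [82, 69, 64, 66, 72]
  [45, 45, 45, 45, 45]
  [76, 69, 69, 69, 69]
  [82, 69, 69, 69, 72]
Key observation: the optimum is the walk 3->0->0->1, with weight 76 min 82 min 69 = 69.
Optimal value attained by: walk 3->0->0->1.
Answer: (M^⊗3)[3][1] = 69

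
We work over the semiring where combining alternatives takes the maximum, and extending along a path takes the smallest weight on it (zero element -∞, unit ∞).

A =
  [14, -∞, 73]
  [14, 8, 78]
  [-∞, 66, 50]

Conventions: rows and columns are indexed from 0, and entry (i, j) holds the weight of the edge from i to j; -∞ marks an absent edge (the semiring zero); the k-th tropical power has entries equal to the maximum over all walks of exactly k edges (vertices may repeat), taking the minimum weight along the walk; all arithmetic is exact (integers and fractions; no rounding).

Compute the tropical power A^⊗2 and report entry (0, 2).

A^⊗2:
  [14, 66, 50]
  [14, 66, 50]
  [14, 50, 66]
Key observation: the optimum is the walk 0->2->2, with weight 73 min 50 = 50.
Optimal value attained by: walk 0->2->2.
Answer: (A^⊗2)[0][2] = 50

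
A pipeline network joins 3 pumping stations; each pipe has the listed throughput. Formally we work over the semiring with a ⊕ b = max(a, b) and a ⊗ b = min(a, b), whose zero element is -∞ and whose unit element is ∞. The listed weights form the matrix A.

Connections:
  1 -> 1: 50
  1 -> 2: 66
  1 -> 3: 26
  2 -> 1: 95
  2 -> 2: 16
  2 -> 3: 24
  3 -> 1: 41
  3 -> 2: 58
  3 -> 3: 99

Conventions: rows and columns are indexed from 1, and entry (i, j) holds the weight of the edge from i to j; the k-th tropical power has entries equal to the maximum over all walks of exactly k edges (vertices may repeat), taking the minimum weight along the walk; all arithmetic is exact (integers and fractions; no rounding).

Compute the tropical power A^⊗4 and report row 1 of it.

A^⊗2:
  [66, 50, 26]
  [50, 66, 26]
  [58, 58, 99]
A^⊗3:
  [50, 66, 26]
  [66, 50, 26]
  [58, 58, 99]
A^⊗4:
  [66, 50, 26]
  [50, 66, 26]
  [58, 58, 99]
Answer: row 1 of A^⊗4 = [66, 50, 26]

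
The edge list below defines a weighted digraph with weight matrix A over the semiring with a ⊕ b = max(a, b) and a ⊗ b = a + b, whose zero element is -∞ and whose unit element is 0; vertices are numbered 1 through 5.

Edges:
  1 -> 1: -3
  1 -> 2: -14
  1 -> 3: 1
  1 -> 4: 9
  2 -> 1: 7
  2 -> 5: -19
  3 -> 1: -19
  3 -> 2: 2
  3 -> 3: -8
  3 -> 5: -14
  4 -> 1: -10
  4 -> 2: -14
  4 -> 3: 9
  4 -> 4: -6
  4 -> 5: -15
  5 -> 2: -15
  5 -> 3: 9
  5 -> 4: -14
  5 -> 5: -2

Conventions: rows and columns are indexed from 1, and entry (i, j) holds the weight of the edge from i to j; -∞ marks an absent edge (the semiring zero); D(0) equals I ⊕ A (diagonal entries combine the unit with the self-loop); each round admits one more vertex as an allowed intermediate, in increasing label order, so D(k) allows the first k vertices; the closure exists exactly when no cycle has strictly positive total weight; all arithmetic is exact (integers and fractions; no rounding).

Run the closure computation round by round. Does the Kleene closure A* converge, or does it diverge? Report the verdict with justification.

D(0):
  [0, -14, 1, 9, -∞]
  [7, 0, -∞, -∞, -19]
  [-19, 2, 0, -∞, -14]
  [-10, -14, 9, 0, -15]
  [-∞, -15, 9, -14, 0]
D(1):
  [0, -14, 1, 9, -∞]
  [7, 0, 8, 16, -19]
  [-19, 2, 0, -10, -14]
  [-10, -14, 9, 0, -15]
  [-∞, -15, 9, -14, 0]
Detection: at round 2, diagonal entry (3, 3) turns strictly positive.
Key observation: the cycle 3->2->1->3 has total weight 2 + 7 + 1, which is strictly positive.
Answer: DIVERGES — positive cycle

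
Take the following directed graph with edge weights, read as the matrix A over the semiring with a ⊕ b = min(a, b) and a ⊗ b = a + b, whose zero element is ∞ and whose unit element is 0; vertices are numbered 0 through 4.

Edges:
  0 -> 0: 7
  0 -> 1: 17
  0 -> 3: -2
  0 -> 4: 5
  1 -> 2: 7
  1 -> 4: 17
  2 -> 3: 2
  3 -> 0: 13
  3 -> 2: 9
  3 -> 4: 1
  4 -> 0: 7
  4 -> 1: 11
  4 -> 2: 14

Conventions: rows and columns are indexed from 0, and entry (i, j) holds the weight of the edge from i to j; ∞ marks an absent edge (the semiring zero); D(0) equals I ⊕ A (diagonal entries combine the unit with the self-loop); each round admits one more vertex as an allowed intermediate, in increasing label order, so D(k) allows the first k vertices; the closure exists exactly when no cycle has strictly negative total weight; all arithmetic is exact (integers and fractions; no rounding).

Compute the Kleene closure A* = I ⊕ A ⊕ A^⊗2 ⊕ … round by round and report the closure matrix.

D(0):
  [0, 17, ∞, -2, 5]
  [∞, 0, 7, ∞, 17]
  [∞, ∞, 0, 2, ∞]
  [13, ∞, 9, 0, 1]
  [7, 11, 14, ∞, 0]
D(1):
  [0, 17, ∞, -2, 5]
  [∞, 0, 7, ∞, 17]
  [∞, ∞, 0, 2, ∞]
  [13, 30, 9, 0, 1]
  [7, 11, 14, 5, 0]
D(2):
  [0, 17, 24, -2, 5]
  [∞, 0, 7, ∞, 17]
  [∞, ∞, 0, 2, ∞]
  [13, 30, 9, 0, 1]
  [7, 11, 14, 5, 0]
D(3):
  [0, 17, 24, -2, 5]
  [∞, 0, 7, 9, 17]
  [∞, ∞, 0, 2, ∞]
  [13, 30, 9, 0, 1]
  [7, 11, 14, 5, 0]
D(4):
  [0, 17, 7, -2, -1]
  [22, 0, 7, 9, 10]
  [15, 32, 0, 2, 3]
  [13, 30, 9, 0, 1]
  [7, 11, 14, 5, 0]
D(5):
  [0, 10, 7, -2, -1]
  [17, 0, 7, 9, 10]
  [10, 14, 0, 2, 3]
  [8, 12, 9, 0, 1]
  [7, 11, 14, 5, 0]
Answer: A* = [[0, 10, 7, -2, -1], [17, 0, 7, 9, 10], [10, 14, 0, 2, 3], [8, 12, 9, 0, 1], [7, 11, 14, 5, 0]]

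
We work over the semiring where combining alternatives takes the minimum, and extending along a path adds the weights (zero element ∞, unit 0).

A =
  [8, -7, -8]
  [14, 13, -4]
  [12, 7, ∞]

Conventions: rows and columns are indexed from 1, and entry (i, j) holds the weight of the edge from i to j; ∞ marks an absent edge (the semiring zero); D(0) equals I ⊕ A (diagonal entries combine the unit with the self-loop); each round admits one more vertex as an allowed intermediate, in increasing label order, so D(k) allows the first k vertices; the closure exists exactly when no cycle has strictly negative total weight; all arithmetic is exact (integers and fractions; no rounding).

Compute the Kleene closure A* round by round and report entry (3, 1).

D(0):
  [0, -7, -8]
  [14, 0, -4]
  [12, 7, 0]
D(1):
  [0, -7, -8]
  [14, 0, -4]
  [12, 5, 0]
D(2):
  [0, -7, -11]
  [14, 0, -4]
  [12, 5, 0]
D(3):
  [0, -7, -11]
  [8, 0, -4]
  [12, 5, 0]
Answer: A*[3][1] = 12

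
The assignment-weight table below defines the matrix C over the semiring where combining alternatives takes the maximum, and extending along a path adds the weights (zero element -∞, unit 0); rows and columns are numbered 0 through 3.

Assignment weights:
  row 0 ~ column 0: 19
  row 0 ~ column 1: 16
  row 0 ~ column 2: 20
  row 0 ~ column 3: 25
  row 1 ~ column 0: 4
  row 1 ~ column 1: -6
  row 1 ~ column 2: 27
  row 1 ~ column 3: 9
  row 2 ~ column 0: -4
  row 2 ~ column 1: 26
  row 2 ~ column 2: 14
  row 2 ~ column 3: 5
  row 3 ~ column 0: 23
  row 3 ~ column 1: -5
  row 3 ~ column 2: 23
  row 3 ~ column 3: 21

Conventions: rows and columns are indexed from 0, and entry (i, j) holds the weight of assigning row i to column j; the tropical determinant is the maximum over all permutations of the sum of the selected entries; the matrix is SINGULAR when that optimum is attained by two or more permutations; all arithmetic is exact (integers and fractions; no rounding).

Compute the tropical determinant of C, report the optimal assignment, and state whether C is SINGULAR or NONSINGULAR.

σ = (0, 1, 2, 3): 19 + (-6) + 14 + 21 = 48
σ = (0, 1, 3, 2): 19 + (-6) + 5 + 23 = 41
σ = (0, 2, 1, 3): 19 + 27 + 26 + 21 = 93
σ = (0, 2, 3, 1): 19 + 27 + 5 + (-5) = 46
σ = (0, 3, 1, 2): 19 + 9 + 26 + 23 = 77
σ = (0, 3, 2, 1): 19 + 9 + 14 + (-5) = 37
σ = (1, 0, 2, 3): 16 + 4 + 14 + 21 = 55
σ = (1, 0, 3, 2): 16 + 4 + 5 + 23 = 48
σ = (1, 2, 0, 3): 16 + 27 + (-4) + 21 = 60
σ = (1, 2, 3, 0): 16 + 27 + 5 + 23 = 71
σ = (1, 3, 0, 2): 16 + 9 + (-4) + 23 = 44
σ = (1, 3, 2, 0): 16 + 9 + 14 + 23 = 62
σ = (2, 0, 1, 3): 20 + 4 + 26 + 21 = 71
σ = (2, 0, 3, 1): 20 + 4 + 5 + (-5) = 24
σ = (2, 1, 0, 3): 20 + (-6) + (-4) + 21 = 31
σ = (2, 1, 3, 0): 20 + (-6) + 5 + 23 = 42
σ = (2, 3, 0, 1): 20 + 9 + (-4) + (-5) = 20
σ = (2, 3, 1, 0): 20 + 9 + 26 + 23 = 78
σ = (3, 0, 1, 2): 25 + 4 + 26 + 23 = 78
σ = (3, 0, 2, 1): 25 + 4 + 14 + (-5) = 38
σ = (3, 1, 0, 2): 25 + (-6) + (-4) + 23 = 38
σ = (3, 1, 2, 0): 25 + (-6) + 14 + 23 = 56
σ = (3, 2, 0, 1): 25 + 27 + (-4) + (-5) = 43
σ = (3, 2, 1, 0): 25 + 27 + 26 + 23 = 101
Optimal value attained by: σ = (3, 2, 1, 0).
Answer: det⊕(C) = 101; verdict: NONSINGULAR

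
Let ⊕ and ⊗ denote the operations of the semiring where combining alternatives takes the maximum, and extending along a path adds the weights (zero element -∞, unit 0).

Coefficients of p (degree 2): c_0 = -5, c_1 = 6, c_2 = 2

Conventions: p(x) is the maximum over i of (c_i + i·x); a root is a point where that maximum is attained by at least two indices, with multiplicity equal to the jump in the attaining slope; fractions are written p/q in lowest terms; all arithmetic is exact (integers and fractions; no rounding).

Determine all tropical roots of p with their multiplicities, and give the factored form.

hull edge (i=0, c=-5) to (i=1, c=6): slope 11, span 1
hull edge (i=1, c=6) to (i=2, c=2): slope -4, span 1
Factored form: p(x) = 2 ⊗ (x ⊕ (-11)) ⊗ (x ⊕ 4)
Answer: roots = -11 (mult 1), 4 (mult 1)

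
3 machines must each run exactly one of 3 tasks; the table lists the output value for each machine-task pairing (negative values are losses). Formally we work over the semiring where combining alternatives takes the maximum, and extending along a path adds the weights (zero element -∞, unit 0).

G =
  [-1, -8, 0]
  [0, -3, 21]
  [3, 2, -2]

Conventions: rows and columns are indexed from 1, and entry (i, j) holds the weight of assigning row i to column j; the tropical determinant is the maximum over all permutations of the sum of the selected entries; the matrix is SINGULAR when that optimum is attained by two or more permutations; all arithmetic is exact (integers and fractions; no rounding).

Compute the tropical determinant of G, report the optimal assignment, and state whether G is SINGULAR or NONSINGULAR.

σ = (1, 2, 3): (-1) + (-3) + (-2) = -6
σ = (1, 3, 2): (-1) + 21 + 2 = 22
σ = (2, 1, 3): (-8) + 0 + (-2) = -10
σ = (2, 3, 1): (-8) + 21 + 3 = 16
σ = (3, 1, 2): 0 + 0 + 2 = 2
σ = (3, 2, 1): 0 + (-3) + 3 = 0
Optimal value attained by: σ = (1, 3, 2).
Answer: det⊕(G) = 22; verdict: NONSINGULAR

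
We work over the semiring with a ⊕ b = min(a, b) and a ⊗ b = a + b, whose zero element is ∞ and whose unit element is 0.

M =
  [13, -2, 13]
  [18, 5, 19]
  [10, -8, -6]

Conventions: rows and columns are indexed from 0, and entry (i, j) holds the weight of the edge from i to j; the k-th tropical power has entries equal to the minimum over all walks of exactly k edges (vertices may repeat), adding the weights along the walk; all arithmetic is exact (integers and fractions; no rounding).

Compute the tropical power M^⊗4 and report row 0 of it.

M^⊗2:
  [16, 3, 7]
  [23, 10, 13]
  [4, -14, -12]
M^⊗3:
  [17, -1, 1]
  [23, 5, 7]
  [-2, -20, -18]
M^⊗4:
  [11, -7, -5]
  [17, -1, 1]
  [-8, -26, -24]
Answer: row 0 of M^⊗4 = [11, -7, -5]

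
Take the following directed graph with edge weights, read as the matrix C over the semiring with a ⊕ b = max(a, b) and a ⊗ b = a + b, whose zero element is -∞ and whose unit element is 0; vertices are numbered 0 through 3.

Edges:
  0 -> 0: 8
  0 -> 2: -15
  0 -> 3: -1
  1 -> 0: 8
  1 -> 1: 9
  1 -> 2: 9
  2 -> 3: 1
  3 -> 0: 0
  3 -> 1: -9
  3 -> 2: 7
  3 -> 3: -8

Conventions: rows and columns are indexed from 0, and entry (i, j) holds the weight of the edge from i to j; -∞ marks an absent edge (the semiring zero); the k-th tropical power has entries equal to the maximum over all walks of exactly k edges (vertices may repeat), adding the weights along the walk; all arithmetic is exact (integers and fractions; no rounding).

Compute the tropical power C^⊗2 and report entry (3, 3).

C^⊗2:
  [16, -10, 6, 7]
  [17, 18, 18, 10]
  [1, -8, 8, -7]
  [8, 0, 0, 8]
Key observation: the optimum is the walk 3->2->3, with weight 7 + 1 = 8.
Optimal value attained by: walk 3->2->3.
Answer: (C^⊗2)[3][3] = 8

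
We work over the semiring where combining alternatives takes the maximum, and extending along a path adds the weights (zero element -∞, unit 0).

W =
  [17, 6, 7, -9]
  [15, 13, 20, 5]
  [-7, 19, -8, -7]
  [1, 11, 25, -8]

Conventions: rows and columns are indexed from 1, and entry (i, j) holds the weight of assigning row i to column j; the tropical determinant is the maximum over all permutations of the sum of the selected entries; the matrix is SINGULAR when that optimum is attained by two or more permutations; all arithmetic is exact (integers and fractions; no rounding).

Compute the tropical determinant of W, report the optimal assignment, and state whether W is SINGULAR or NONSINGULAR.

σ = (1, 2, 3, 4): 17 + 13 + (-8) + (-8) = 14
σ = (1, 2, 4, 3): 17 + 13 + (-7) + 25 = 48
σ = (1, 3, 2, 4): 17 + 20 + 19 + (-8) = 48
σ = (1, 3, 4, 2): 17 + 20 + (-7) + 11 = 41
σ = (1, 4, 2, 3): 17 + 5 + 19 + 25 = 66
σ = (1, 4, 3, 2): 17 + 5 + (-8) + 11 = 25
σ = (2, 1, 3, 4): 6 + 15 + (-8) + (-8) = 5
σ = (2, 1, 4, 3): 6 + 15 + (-7) + 25 = 39
σ = (2, 3, 1, 4): 6 + 20 + (-7) + (-8) = 11
σ = (2, 3, 4, 1): 6 + 20 + (-7) + 1 = 20
σ = (2, 4, 1, 3): 6 + 5 + (-7) + 25 = 29
σ = (2, 4, 3, 1): 6 + 5 + (-8) + 1 = 4
σ = (3, 1, 2, 4): 7 + 15 + 19 + (-8) = 33
σ = (3, 1, 4, 2): 7 + 15 + (-7) + 11 = 26
σ = (3, 2, 1, 4): 7 + 13 + (-7) + (-8) = 5
σ = (3, 2, 4, 1): 7 + 13 + (-7) + 1 = 14
σ = (3, 4, 1, 2): 7 + 5 + (-7) + 11 = 16
σ = (3, 4, 2, 1): 7 + 5 + 19 + 1 = 32
σ = (4, 1, 2, 3): (-9) + 15 + 19 + 25 = 50
σ = (4, 1, 3, 2): (-9) + 15 + (-8) + 11 = 9
σ = (4, 2, 1, 3): (-9) + 13 + (-7) + 25 = 22
σ = (4, 2, 3, 1): (-9) + 13 + (-8) + 1 = -3
σ = (4, 3, 1, 2): (-9) + 20 + (-7) + 11 = 15
σ = (4, 3, 2, 1): (-9) + 20 + 19 + 1 = 31
Optimal value attained by: σ = (1, 4, 2, 3).
Answer: det⊕(W) = 66; verdict: NONSINGULAR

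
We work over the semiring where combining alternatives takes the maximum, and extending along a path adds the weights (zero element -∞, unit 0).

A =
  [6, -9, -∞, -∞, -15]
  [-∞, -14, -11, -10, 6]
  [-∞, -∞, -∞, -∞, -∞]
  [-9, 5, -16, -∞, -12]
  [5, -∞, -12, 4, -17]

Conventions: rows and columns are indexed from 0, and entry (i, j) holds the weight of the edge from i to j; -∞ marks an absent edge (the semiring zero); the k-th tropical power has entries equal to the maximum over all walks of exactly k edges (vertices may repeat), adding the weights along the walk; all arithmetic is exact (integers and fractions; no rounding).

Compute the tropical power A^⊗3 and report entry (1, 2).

A^⊗2:
  [12, -3, -20, -11, -3]
  [11, -5, -6, 10, -8]
  [-∞, -∞, -∞, -∞, -∞]
  [-3, -9, -6, -5, 11]
  [11, 9, -12, -13, -8]
A^⊗3:
  [18, 3, -14, 1, 3]
  [17, 15, -6, -4, 1]
  [-∞, -∞, -∞, -∞, -∞]
  [16, 0, -1, 15, -3]
  [17, 2, -2, -1, 15]
Key observation: the optimum is the walk 1->4->3->2, with weight 6 + 4 + (-16) = -6.
Optimal value attained by: walk 1->4->3->2.
Answer: (A^⊗3)[1][2] = -6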